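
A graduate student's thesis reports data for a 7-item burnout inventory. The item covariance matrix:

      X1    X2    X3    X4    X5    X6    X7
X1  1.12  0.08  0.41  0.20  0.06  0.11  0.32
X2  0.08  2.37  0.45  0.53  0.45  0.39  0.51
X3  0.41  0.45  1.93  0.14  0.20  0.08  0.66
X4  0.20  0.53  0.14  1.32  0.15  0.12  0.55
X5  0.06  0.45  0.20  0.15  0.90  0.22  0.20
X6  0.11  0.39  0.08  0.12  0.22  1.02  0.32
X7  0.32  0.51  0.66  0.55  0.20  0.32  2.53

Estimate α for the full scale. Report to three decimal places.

sum of item variances = 1.12 + 2.37 + 1.93 + 1.32 + 0.90 + 1.02 + 2.53 = 11.19
Sum of off-diagonal covariances = 6.15
σ²_T = 11.19 + 2 × 6.15 = 23.49
α = (k/(k−1))·(1 − sum of item variances/σ²_T) = (7/6)·(1 − 11.19/23.49) = 0.611

α = 0.611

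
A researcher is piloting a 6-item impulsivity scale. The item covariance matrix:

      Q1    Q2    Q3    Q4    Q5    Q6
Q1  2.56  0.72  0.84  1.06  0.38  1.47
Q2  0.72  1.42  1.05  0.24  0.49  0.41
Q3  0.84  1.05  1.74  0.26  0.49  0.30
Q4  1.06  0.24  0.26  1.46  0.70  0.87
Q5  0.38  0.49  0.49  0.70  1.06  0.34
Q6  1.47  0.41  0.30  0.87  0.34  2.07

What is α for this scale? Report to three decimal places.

α = 0.781

Σσᵢ² = 2.56 + 1.42 + 1.74 + 1.46 + 1.06 + 2.07 = 10.31
Σ_{i<j} σ_ij = 9.62
total variance = 10.31 + 2 × 9.62 = 29.55
α = (k/(k−1))·(1 − Σσᵢ²/total variance) = (6/5)·(1 − 10.31/29.55) = 0.781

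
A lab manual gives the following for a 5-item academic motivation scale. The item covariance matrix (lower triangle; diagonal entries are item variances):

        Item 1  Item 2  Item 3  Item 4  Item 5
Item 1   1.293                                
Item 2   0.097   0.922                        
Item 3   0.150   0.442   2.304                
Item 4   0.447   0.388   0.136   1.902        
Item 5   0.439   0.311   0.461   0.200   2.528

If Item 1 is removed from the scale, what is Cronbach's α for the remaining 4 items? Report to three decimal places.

Remaining items: Item 2, Item 3, Item 4, Item 5 (k = 4).
ΣVar(i) = 0.922 + 2.304 + 1.902 + 2.528 = 7.656
total variance = 7.656 + 2 × 1.938 = 11.532
α (item deleted) = (4/3)·(1 − 7.656/11.532) = 0.448

Cronbach's α = 0.448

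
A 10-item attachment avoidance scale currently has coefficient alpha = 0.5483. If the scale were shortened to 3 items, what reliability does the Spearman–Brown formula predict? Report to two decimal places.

Length factor m = 3/10 = 0.3000
α' = m·α / (1 − (1−m)·α)
   = 3/10 × 0.5483 / (1 − (1 − 3/10) × 0.5483)
   = 0.1645 / 0.6162 = 0.27

predicted reliability = 0.27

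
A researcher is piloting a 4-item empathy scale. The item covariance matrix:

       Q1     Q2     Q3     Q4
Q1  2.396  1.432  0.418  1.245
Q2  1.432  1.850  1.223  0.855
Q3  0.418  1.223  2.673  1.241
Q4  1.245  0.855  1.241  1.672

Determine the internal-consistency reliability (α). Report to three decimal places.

Σσ²ᵢ = 2.396 + 1.850 + 2.673 + 1.672 = 8.591
Sum of off-diagonal covariances = 6.414
σ²_T = 8.591 + 2 × 6.414 = 21.419
α = (k/(k−1))·(1 − Σσ²ᵢ/σ²_T) = (4/3)·(1 − 8.591/21.419) = 0.799

α = 0.799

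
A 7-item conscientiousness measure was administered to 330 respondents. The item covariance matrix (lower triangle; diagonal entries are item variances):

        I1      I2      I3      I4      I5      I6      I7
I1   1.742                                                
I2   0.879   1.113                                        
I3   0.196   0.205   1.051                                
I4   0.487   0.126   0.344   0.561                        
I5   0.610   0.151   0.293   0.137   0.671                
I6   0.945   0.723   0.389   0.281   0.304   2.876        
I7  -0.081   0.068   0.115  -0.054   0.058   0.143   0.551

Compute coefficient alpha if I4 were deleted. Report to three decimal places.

α = 0.666

Remaining items: I1, I2, I3, I5, I6, I7 (k = 6).
Σσᵢ² = 1.742 + 1.113 + 1.051 + 0.671 + 2.876 + 0.551 = 8.004
σ²_T = 8.004 + 2 × 4.998 = 18.000
α (item deleted) = (6/5)·(1 − 8.004/18.000) = 0.666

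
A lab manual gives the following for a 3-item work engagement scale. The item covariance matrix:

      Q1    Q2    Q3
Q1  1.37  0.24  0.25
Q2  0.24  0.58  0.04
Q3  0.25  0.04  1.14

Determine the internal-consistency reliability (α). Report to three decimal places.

α = 0.383

ΣVar(i) = 1.37 + 0.58 + 1.14 = 3.09
Sum of the distinct covariances = 0.53
total variance = 3.09 + 2 × 0.53 = 4.15
α = (k/(k−1))·(1 − ΣVar(i)/total variance) = (3/2)·(1 − 3.09/4.15) = 0.383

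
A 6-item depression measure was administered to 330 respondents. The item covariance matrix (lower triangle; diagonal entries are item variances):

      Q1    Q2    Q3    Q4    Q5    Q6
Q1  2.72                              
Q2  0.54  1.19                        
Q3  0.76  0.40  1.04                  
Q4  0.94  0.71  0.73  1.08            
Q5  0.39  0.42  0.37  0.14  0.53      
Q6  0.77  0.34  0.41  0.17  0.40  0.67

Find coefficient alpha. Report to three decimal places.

α = 0.809

ΣVar(i) = 2.72 + 1.19 + 1.04 + 1.08 + 0.53 + 0.67 = 7.23
Sum of off-diagonal covariances = 7.49
σ²_T = 7.23 + 2 × 7.49 = 22.21
α = (k/(k−1))·(1 − ΣVar(i)/σ²_T) = (6/5)·(1 − 7.23/22.21) = 0.809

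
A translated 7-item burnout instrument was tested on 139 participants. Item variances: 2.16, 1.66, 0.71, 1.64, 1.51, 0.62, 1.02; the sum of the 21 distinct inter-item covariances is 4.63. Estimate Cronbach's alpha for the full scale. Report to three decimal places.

Σσᵢ² = 2.16 + 1.66 + 0.71 + 1.64 + 1.51 + 0.62 + 1.02 = 9.32
Sum of distinct covariances = 4.63
total variance = Σσᵢ² + 2·Σcov = 9.32 + 2 × 4.63 = 18.58
α = (7/6)·(1 − 9.32/18.58) = 0.581

α = 0.581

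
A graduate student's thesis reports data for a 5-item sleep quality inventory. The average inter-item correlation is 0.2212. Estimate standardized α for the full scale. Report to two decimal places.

Standardized α = k·r̄ / (1 + (k−1)·r̄) = 5 × 0.2212 / (1 + 4 × 0.2212)
  = 1.1060 / 1.8848 = 0.59

standardized α = 0.59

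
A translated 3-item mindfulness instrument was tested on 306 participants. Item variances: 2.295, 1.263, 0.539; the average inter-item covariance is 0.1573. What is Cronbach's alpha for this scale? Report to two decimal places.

ΣVar(i) = 2.295 + 1.263 + 0.539 = 4.097
Sum of the 3 distinct covariances = 3 × 0.1573 = 0.4719
σ²_total = ΣVar(i) + 2·Σcov = 4.097 + 2 × 0.4719 = 5.0408
α = (3/2)·(1 − 4.097/5.0408) = 0.28

α = 0.28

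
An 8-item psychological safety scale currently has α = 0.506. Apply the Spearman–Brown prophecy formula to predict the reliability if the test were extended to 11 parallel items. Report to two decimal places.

Length factor m = 11/8 = 1.3750
α' = m·α / (1 + (m−1)·α)
   = 11/8 × 0.506 / (1 + (11/8 − 1) × 0.506)
   = 0.6957 / 1.1898 = 0.58

predicted reliability = 0.58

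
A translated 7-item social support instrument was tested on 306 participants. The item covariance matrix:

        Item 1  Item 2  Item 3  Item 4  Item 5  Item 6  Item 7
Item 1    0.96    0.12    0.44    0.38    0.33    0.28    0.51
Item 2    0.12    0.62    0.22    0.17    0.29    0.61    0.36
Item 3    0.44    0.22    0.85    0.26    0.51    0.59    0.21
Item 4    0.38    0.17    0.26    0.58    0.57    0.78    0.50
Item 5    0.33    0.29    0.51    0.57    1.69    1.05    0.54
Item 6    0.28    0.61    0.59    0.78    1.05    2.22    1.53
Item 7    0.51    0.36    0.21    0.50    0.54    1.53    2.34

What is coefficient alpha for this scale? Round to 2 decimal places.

ΣVar(i) = 0.96 + 0.62 + 0.85 + 0.58 + 1.69 + 2.22 + 2.34 = 9.26
Σ_{i<j} σ_ij = 10.25
Var(T) = 9.26 + 2 × 10.25 = 29.76
α = (k/(k−1))·(1 − ΣVar(i)/Var(T)) = (7/6)·(1 − 9.26/29.76) = 0.80

coefficient alpha = 0.80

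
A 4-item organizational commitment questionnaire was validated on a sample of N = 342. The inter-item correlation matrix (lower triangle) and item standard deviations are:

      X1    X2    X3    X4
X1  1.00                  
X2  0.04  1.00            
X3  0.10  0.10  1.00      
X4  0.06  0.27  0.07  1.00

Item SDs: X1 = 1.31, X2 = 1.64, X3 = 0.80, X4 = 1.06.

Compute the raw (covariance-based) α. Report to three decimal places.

α = 0.310

Σσ²ᵢ = 1.31² + 1.64² + 0.80² + 1.06² = 6.1693
Covariances σ_ij = r_ij · s_i · s_j:
  σ(X1,X2) = 0.04 × 1.31 × 1.64 = 0.0859
  σ(X1,X3) = 0.10 × 1.31 × 0.80 = 0.1048
  σ(X1,X4) = 0.06 × 1.31 × 1.06 = 0.0833
  σ(X2,X3) = 0.10 × 1.64 × 0.80 = 0.1312
  σ(X2,X4) = 0.27 × 1.64 × 1.06 = 0.4694
  σ(X3,X4) = 0.07 × 0.80 × 1.06 = 0.0594
σ²_T = Σσ²ᵢ + 2·Σσ_ij = 6.1693 + 2 × 0.9340 = 8.0373
α = (4/3)·(1 − 6.1693/8.0373) = 0.310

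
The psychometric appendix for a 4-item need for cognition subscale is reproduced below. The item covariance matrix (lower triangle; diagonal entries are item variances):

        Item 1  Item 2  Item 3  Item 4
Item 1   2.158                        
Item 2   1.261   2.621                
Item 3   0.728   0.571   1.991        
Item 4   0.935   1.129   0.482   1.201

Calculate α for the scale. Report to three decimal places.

α = 0.749

sum of item variances = 2.158 + 2.621 + 1.991 + 1.201 = 7.971
Σ_{i<j} σ_ij = 5.106
σ²_total = 7.971 + 2 × 5.106 = 18.183
α = (k/(k−1))·(1 − sum of item variances/σ²_total) = (4/3)·(1 − 7.971/18.183) = 0.749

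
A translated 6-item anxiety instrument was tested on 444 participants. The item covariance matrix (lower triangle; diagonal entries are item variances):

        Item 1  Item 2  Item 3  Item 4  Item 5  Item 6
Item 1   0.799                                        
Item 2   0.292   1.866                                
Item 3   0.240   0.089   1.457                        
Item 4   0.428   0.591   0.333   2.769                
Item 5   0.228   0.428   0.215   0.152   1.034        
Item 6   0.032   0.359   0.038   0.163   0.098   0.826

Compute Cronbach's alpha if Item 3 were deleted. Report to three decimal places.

Remaining items: Item 1, Item 2, Item 4, Item 5, Item 6 (k = 5).
Σσ²ᵢ = 0.799 + 1.866 + 2.769 + 1.034 + 0.826 = 7.294
Var(T) = 7.294 + 2 × 2.771 = 12.836
α (item deleted) = (5/4)·(1 − 7.294/12.836) = 0.540

Cronbach's alpha = 0.540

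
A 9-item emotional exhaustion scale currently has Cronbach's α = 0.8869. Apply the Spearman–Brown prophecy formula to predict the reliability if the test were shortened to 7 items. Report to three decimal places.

predicted reliability = 0.859

Length factor m = 7/9 = 0.7778
α' = m·α / (1 − (1−m)·α)
   = 7/9 × 0.8869 / (1 − (1 − 7/9) × 0.8869)
   = 0.6898 / 0.8029 = 0.859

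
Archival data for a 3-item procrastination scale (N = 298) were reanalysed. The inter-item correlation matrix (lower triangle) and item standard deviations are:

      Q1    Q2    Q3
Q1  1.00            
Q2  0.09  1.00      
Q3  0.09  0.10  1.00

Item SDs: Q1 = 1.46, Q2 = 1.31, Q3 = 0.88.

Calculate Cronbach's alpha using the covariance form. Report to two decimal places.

α = 0.22

Σσ²ᵢ = 1.46² + 1.31² + 0.88² = 4.6221
Covariances σ_ij = r_ij · s_i · s_j:
  σ(Q1,Q2) = 0.09 × 1.46 × 1.31 = 0.1721
  σ(Q1,Q3) = 0.09 × 1.46 × 0.88 = 0.1156
  σ(Q2,Q3) = 0.10 × 1.31 × 0.88 = 0.1153
σ²_T = Σσ²ᵢ + 2·Σσ_ij = 4.6221 + 2 × 0.4030 = 5.4281
α = (3/2)·(1 − 4.6221/5.4281) = 0.22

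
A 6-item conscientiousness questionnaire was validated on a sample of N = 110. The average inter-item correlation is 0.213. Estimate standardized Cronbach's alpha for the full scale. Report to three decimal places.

standardized Cronbach's alpha = 0.619

Standardized α = k·r̄ / (1 + (k−1)·r̄) = 6 × 0.213 / (1 + 5 × 0.213)
  = 1.2780 / 2.0650 = 0.619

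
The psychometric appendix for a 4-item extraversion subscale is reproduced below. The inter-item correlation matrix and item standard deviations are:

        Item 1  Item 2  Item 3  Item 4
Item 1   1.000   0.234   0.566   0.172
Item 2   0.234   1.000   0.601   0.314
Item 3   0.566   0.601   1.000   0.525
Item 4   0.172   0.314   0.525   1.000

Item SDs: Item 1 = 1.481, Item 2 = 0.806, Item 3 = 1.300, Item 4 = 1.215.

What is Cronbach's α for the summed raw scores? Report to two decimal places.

Σσ²ᵢ = 1.481² + 0.806² + 1.300² + 1.215² = 6.0092
Covariances σ_ij = r_ij · s_i · s_j:
  σ(Item 1,Item 2) = 0.234 × 1.481 × 0.806 = 0.2793
  σ(Item 1,Item 3) = 0.566 × 1.481 × 1.300 = 1.0897
  σ(Item 1,Item 4) = 0.172 × 1.481 × 1.215 = 0.3095
  σ(Item 2,Item 3) = 0.601 × 0.806 × 1.300 = 0.6297
  σ(Item 2,Item 4) = 0.314 × 0.806 × 1.215 = 0.3075
  σ(Item 3,Item 4) = 0.525 × 1.300 × 1.215 = 0.8292
σ²_T = Σσ²ᵢ + 2·Σσ_ij = 6.0092 + 2 × 3.4449 = 12.8990
α = (4/3)·(1 − 6.0092/12.8990) = 0.71

Cronbach's α = 0.71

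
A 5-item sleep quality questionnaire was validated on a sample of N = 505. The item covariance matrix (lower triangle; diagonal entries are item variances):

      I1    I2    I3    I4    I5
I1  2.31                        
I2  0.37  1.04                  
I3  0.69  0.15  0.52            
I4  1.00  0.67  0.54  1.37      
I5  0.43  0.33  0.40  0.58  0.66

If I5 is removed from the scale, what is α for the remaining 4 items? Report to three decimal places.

Remaining items: I1, I2, I3, I4 (k = 4).
Σσ²ᵢ = 2.31 + 1.04 + 0.52 + 1.37 = 5.24
σ²_total = 5.24 + 2 × 3.42 = 12.08
α (item deleted) = (4/3)·(1 − 5.24/12.08) = 0.755

α = 0.755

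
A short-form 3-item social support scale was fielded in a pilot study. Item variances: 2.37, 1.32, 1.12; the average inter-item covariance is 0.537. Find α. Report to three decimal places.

Σσ²ᵢ = 2.37 + 1.32 + 1.12 = 4.81
Sum of the 3 distinct covariances = 3 × 0.537 = 1.611
σ²_total = Σσ²ᵢ + 2·Σcov = 4.81 + 2 × 1.611 = 8.032
α = (3/2)·(1 − 4.81/8.032) = 0.602

α = 0.602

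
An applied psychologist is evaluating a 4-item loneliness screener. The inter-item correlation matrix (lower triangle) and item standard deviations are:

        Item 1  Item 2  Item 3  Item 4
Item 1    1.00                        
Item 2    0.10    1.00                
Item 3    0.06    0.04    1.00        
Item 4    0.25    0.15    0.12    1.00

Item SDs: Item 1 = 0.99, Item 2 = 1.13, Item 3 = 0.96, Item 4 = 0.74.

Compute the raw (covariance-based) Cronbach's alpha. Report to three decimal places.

Σσ²ᵢ = 0.99² + 1.13² + 0.96² + 0.74² = 3.7262
Covariances σ_ij = r_ij · s_i · s_j:
  σ(Item 1,Item 2) = 0.10 × 0.99 × 1.13 = 0.1119
  σ(Item 1,Item 3) = 0.06 × 0.99 × 0.96 = 0.0570
  σ(Item 1,Item 4) = 0.25 × 0.99 × 0.74 = 0.1832
  σ(Item 2,Item 3) = 0.04 × 1.13 × 0.96 = 0.0434
  σ(Item 2,Item 4) = 0.15 × 1.13 × 0.74 = 0.1254
  σ(Item 3,Item 4) = 0.12 × 0.96 × 0.74 = 0.0852
σ²_T = Σσ²ᵢ + 2·Σσ_ij = 3.7262 + 2 × 0.6061 = 4.9384
α = (4/3)·(1 − 3.7262/4.9384) = 0.327

Cronbach's alpha = 0.327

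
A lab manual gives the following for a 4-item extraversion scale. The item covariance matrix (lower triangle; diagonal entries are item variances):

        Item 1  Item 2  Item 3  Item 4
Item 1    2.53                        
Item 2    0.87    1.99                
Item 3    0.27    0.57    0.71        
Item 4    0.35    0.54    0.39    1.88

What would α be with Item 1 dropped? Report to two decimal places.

Remaining items: Item 2, Item 3, Item 4 (k = 3).
Σσᵢ² = 1.99 + 0.71 + 1.88 = 4.58
σ²_T = 4.58 + 2 × 1.50 = 7.58
α (item deleted) = (3/2)·(1 − 4.58/7.58) = 0.59

α = 0.59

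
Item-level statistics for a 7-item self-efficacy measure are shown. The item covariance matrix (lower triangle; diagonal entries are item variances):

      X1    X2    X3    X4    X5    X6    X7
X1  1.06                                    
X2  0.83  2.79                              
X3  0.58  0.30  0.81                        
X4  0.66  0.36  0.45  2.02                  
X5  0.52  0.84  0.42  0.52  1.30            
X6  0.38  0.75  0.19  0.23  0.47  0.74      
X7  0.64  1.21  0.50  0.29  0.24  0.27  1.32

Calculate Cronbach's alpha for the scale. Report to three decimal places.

sum of item variances = 1.06 + 2.79 + 0.81 + 2.02 + 1.30 + 0.74 + 1.32 = 10.04
Σ_{i<j} σ_ij = 10.65
σ²_T = 10.04 + 2 × 10.65 = 31.34
α = (k/(k−1))·(1 − sum of item variances/σ²_T) = (7/6)·(1 − 10.04/31.34) = 0.793

α = 0.793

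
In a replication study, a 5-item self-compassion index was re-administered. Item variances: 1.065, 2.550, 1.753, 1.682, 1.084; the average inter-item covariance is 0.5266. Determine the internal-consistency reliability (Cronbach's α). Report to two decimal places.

sum of item variances = 1.065 + 2.550 + 1.753 + 1.682 + 1.084 = 8.134
Sum of the 10 distinct covariances = 10 × 0.5266 = 5.2660
Var(T) = sum of item variances + 2·Σcov = 8.134 + 2 × 5.2660 = 18.6660
α = (5/4)·(1 − 8.134/18.6660) = 0.71

Cronbach's α = 0.71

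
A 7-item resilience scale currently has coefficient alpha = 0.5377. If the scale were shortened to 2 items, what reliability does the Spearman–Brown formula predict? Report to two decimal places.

Length factor m = 2/7 = 0.2857
α' = m·α / (1 − (1−m)·α)
   = 2/7 × 0.5377 / (1 − (1 − 2/7) × 0.5377)
   = 0.1536 / 0.6159 = 0.25

predicted reliability = 0.25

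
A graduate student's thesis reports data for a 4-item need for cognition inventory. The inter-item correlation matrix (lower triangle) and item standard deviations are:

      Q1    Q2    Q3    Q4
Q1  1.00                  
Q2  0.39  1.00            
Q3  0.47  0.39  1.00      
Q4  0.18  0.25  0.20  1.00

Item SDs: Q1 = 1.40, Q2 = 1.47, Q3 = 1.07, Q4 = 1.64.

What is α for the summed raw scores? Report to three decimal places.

Σσ²ᵢ = 1.40² + 1.47² + 1.07² + 1.64² = 7.9554
Covariances σ_ij = r_ij · s_i · s_j:
  σ(Q1,Q2) = 0.39 × 1.40 × 1.47 = 0.8026
  σ(Q1,Q3) = 0.47 × 1.40 × 1.07 = 0.7041
  σ(Q1,Q4) = 0.18 × 1.40 × 1.64 = 0.4133
  σ(Q2,Q3) = 0.39 × 1.47 × 1.07 = 0.6134
  σ(Q2,Q4) = 0.25 × 1.47 × 1.64 = 0.6027
  σ(Q3,Q4) = 0.20 × 1.07 × 1.64 = 0.3510
σ²_T = Σσ²ᵢ + 2·Σσ_ij = 7.9554 + 2 × 3.4871 = 14.9296
α = (4/3)·(1 − 7.9554/14.9296) = 0.623

α = 0.623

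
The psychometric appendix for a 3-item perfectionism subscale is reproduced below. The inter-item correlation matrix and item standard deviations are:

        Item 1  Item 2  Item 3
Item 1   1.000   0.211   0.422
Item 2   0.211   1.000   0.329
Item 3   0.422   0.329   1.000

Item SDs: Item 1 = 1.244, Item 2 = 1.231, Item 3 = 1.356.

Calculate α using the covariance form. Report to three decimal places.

α = 0.589

Σσ²ᵢ = 1.244² + 1.231² + 1.356² = 4.9016
Covariances σ_ij = r_ij · s_i · s_j:
  σ(Item 1,Item 2) = 0.211 × 1.244 × 1.231 = 0.3231
  σ(Item 1,Item 3) = 0.422 × 1.244 × 1.356 = 0.7119
  σ(Item 2,Item 3) = 0.329 × 1.231 × 1.356 = 0.5492
σ²_T = Σσ²ᵢ + 2·Σσ_ij = 4.9016 + 2 × 1.5842 = 8.0700
α = (3/2)·(1 − 4.9016/8.0700) = 0.589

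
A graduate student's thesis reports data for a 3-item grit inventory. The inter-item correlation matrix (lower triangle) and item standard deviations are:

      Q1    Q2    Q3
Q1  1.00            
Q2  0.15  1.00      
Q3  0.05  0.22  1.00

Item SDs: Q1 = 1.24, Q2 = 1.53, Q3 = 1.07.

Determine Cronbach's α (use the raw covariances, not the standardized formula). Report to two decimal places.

Σσ²ᵢ = 1.24² + 1.53² + 1.07² = 5.0234
Covariances σ_ij = r_ij · s_i · s_j:
  σ(Q1,Q2) = 0.15 × 1.24 × 1.53 = 0.2846
  σ(Q1,Q3) = 0.05 × 1.24 × 1.07 = 0.0663
  σ(Q2,Q3) = 0.22 × 1.53 × 1.07 = 0.3602
σ²_T = Σσ²ᵢ + 2·Σσ_ij = 5.0234 + 2 × 0.7111 = 6.4456
α = (3/2)·(1 − 5.0234/6.4456) = 0.33

Cronbach's α = 0.33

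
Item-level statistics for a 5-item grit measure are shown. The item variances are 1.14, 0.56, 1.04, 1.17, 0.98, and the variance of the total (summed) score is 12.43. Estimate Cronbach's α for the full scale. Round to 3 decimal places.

Σσᵢ² = 1.14 + 0.56 + 1.04 + 1.17 + 0.98 = 4.89
α = (k/(k−1))·(1 − Σσᵢ²/total variance) = (5/4)·(1 − 4.89/12.43) = 0.758

Cronbach's α = 0.758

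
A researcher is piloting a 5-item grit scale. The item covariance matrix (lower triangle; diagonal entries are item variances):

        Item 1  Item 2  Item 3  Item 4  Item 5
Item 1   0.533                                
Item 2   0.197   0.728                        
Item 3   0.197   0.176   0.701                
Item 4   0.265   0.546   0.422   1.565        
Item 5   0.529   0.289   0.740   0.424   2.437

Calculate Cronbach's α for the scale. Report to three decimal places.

α = 0.699

ΣVar(i) = 0.533 + 0.728 + 0.701 + 1.565 + 2.437 = 5.964
Sum of the distinct covariances = 3.785
Var(T) = 5.964 + 2 × 3.785 = 13.534
α = (k/(k−1))·(1 − ΣVar(i)/Var(T)) = (5/4)·(1 − 5.964/13.534) = 0.699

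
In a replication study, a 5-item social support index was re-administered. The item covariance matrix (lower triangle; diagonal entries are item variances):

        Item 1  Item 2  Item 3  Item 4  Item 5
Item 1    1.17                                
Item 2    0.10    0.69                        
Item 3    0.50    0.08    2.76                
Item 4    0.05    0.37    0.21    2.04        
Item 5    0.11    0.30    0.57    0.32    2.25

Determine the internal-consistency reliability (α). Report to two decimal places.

α = 0.46

Σσ²ᵢ = 1.17 + 0.69 + 2.76 + 2.04 + 2.25 = 8.91
Sum of off-diagonal covariances = 2.61
σ²_total = 8.91 + 2 × 2.61 = 14.13
α = (k/(k−1))·(1 − Σσ²ᵢ/σ²_total) = (5/4)·(1 − 8.91/14.13) = 0.46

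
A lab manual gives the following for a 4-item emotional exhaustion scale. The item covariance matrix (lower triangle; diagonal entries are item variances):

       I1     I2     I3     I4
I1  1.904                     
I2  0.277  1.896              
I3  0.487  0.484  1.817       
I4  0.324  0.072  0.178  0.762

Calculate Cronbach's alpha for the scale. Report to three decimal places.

α = 0.485

ΣVar(i) = 1.904 + 1.896 + 1.817 + 0.762 = 6.379
Σ_{i<j} σ_ij = 1.822
Var(T) = 6.379 + 2 × 1.822 = 10.023
α = (k/(k−1))·(1 − ΣVar(i)/Var(T)) = (4/3)·(1 − 6.379/10.023) = 0.485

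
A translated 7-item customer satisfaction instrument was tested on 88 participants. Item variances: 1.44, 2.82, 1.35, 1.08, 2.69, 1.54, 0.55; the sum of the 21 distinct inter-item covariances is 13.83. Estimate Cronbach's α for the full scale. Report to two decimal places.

α = 0.82

Σσ²ᵢ = 1.44 + 2.82 + 1.35 + 1.08 + 2.69 + 1.54 + 0.55 = 11.47
Sum of distinct covariances = 13.83
total variance = Σσ²ᵢ + 2·Σcov = 11.47 + 2 × 13.83 = 39.13
α = (7/6)·(1 − 11.47/39.13) = 0.82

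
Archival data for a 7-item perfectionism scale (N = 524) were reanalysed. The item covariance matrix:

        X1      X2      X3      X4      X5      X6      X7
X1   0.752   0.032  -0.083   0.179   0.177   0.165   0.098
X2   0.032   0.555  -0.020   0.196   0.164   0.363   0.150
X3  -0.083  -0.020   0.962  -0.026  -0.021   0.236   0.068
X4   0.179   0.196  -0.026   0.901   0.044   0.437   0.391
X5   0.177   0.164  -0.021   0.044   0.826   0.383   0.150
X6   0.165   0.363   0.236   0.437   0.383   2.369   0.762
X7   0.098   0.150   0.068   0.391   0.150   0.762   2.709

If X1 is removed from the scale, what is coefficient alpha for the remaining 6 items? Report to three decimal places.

coefficient alpha = 0.529

Remaining items: X2, X3, X4, X5, X6, X7 (k = 6).
Σσᵢ² = 0.555 + 0.962 + 0.901 + 0.826 + 2.369 + 2.709 = 8.322
σ²_total = 8.322 + 2 × 3.277 = 14.876
α (item deleted) = (6/5)·(1 − 8.322/14.876) = 0.529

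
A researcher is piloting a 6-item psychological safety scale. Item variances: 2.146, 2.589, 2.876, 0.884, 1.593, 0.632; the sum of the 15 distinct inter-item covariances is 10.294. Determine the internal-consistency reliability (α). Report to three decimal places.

ΣVar(i) = 2.146 + 2.589 + 2.876 + 0.884 + 1.593 + 0.632 = 10.720
Sum of distinct covariances = 10.294
σ²_total = ΣVar(i) + 2·Σcov = 10.720 + 2 × 10.294 = 31.308
α = (6/5)·(1 − 10.720/31.308) = 0.789

α = 0.789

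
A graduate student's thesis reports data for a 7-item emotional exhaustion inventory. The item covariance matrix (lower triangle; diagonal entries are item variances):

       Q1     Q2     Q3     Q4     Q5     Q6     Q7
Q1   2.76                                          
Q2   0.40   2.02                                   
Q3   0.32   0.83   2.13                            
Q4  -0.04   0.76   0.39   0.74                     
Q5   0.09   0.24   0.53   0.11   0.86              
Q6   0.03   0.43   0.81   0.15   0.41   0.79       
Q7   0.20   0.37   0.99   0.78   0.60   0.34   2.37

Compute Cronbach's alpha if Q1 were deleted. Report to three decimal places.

Remaining items: Q2, Q3, Q4, Q5, Q6, Q7 (k = 6).
ΣVar(i) = 2.02 + 2.13 + 0.74 + 0.86 + 0.79 + 2.37 = 8.91
Var(T) = 8.91 + 2 × 7.74 = 24.39
α (item deleted) = (6/5)·(1 − 8.91/24.39) = 0.762

α = 0.762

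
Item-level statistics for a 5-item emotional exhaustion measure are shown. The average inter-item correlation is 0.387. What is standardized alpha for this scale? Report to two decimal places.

Standardized α = k·r̄ / (1 + (k−1)·r̄) = 5 × 0.387 / (1 + 4 × 0.387)
  = 1.9350 / 2.5480 = 0.76

standardized alpha = 0.76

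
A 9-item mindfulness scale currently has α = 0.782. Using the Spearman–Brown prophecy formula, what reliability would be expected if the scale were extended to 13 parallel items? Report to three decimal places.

predicted reliability = 0.838

Length factor m = 13/9 = 1.4444
α' = m·α / (1 + (m−1)·α)
   = 13/9 × 0.782 / (1 + (13/9 − 1) × 0.782)
   = 1.1296 / 1.3476 = 0.838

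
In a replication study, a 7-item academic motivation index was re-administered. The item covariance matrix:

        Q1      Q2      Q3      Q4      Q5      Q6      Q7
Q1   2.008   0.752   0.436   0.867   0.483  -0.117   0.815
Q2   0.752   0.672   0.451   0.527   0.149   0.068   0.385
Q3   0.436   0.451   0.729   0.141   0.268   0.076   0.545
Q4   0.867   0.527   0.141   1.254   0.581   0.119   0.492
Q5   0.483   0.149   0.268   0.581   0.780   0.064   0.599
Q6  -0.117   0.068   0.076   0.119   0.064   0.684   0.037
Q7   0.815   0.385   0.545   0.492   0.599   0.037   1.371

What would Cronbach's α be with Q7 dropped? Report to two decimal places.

Remaining items: Q1, Q2, Q3, Q4, Q5, Q6 (k = 6).
ΣVar(i) = 2.008 + 0.672 + 0.729 + 1.254 + 0.780 + 0.684 = 6.127
σ²_total = 6.127 + 2 × 4.865 = 15.857
α (item deleted) = (6/5)·(1 − 6.127/15.857) = 0.74

Cronbach's α = 0.74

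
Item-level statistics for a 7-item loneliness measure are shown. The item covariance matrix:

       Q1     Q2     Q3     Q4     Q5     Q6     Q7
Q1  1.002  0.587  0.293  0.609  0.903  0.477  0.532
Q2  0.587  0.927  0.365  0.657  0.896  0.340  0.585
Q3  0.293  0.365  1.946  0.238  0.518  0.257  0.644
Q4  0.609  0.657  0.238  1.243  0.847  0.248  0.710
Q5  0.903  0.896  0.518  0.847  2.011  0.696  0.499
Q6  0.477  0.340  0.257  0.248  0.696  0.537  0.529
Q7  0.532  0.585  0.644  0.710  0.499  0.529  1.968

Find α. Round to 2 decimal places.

Σσ²ᵢ = 1.002 + 0.927 + 1.946 + 1.243 + 2.011 + 0.537 + 1.968 = 9.634
Sum of the distinct covariances = 11.430
Var(T) = 9.634 + 2 × 11.430 = 32.494
α = (k/(k−1))·(1 − Σσ²ᵢ/Var(T)) = (7/6)·(1 − 9.634/32.494) = 0.82

α = 0.82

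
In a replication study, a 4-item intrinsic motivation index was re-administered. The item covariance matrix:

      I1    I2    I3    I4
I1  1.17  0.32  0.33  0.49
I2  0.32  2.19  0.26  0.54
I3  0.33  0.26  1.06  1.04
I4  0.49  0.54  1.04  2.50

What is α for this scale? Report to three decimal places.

α = 0.617

Σσ²ᵢ = 1.17 + 2.19 + 1.06 + 2.50 = 6.92
Sum of the distinct covariances = 2.98
total variance = 6.92 + 2 × 2.98 = 12.88
α = (k/(k−1))·(1 − Σσ²ᵢ/total variance) = (4/3)·(1 − 6.92/12.88) = 0.617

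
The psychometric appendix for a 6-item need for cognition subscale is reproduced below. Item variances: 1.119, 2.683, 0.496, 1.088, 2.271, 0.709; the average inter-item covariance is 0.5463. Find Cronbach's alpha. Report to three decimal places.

ΣVar(i) = 1.119 + 2.683 + 0.496 + 1.088 + 2.271 + 0.709 = 8.366
Sum of the 15 distinct covariances = 15 × 0.5463 = 8.1945
total variance = ΣVar(i) + 2·Σcov = 8.366 + 2 × 8.1945 = 24.7550
α = (6/5)·(1 − 8.366/24.7550) = 0.794

α = 0.794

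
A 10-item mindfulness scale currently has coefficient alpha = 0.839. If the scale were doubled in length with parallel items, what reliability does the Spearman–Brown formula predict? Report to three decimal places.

predicted reliability = 0.912

Length factor m = 2
α' = m·α / (1 + (m−1)·α)
   = 2 × 0.839 / (1 + (2 − 1) × 0.839)
   = 1.6780 / 1.8390 = 0.912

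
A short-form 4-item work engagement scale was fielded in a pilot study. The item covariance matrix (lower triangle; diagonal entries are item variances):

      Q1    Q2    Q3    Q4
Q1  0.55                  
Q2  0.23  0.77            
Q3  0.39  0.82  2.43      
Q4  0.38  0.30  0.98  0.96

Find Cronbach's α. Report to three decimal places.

α = 0.758

Σσᵢ² = 0.55 + 0.77 + 2.43 + 0.96 = 4.71
Σ_{i<j} σ_ij = 3.10
total variance = 4.71 + 2 × 3.10 = 10.91
α = (k/(k−1))·(1 − Σσᵢ²/total variance) = (4/3)·(1 − 4.71/10.91) = 0.758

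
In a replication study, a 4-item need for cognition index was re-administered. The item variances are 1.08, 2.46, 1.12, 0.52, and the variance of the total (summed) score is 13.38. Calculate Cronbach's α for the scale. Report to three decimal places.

ΣVar(i) = 1.08 + 2.46 + 1.12 + 0.52 = 5.18
α = (k/(k−1))·(1 − ΣVar(i)/total variance) = (4/3)·(1 − 5.18/13.38) = 0.817

Cronbach's α = 0.817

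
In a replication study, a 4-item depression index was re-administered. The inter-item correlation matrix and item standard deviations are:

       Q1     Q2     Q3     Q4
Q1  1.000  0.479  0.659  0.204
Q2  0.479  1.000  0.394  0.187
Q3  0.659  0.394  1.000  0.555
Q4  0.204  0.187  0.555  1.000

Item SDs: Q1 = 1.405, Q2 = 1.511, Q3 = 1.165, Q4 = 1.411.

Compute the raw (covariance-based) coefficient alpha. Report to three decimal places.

α = 0.723

Σσ²ᵢ = 1.405² + 1.511² + 1.165² + 1.411² = 7.6053
Covariances σ_ij = r_ij · s_i · s_j:
  σ(Q1,Q2) = 0.479 × 1.405 × 1.511 = 1.0169
  σ(Q1,Q3) = 0.659 × 1.405 × 1.165 = 1.0787
  σ(Q1,Q4) = 0.204 × 1.405 × 1.411 = 0.4044
  σ(Q2,Q3) = 0.394 × 1.511 × 1.165 = 0.6936
  σ(Q2,Q4) = 0.187 × 1.511 × 1.411 = 0.3987
  σ(Q3,Q4) = 0.555 × 1.165 × 1.411 = 0.9123
σ²_T = Σσ²ᵢ + 2·Σσ_ij = 7.6053 + 2 × 4.5046 = 16.6145
α = (4/3)·(1 − 7.6053/16.6145) = 0.723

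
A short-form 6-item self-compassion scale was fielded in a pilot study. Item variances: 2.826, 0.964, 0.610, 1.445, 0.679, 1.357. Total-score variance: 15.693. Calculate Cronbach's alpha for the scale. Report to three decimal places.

Cronbach's alpha = 0.597

ΣVar(i) = 2.826 + 0.964 + 0.610 + 1.445 + 0.679 + 1.357 = 7.881
α = (k/(k−1))·(1 − ΣVar(i)/σ²_total) = (6/5)·(1 − 7.881/15.693) = 0.597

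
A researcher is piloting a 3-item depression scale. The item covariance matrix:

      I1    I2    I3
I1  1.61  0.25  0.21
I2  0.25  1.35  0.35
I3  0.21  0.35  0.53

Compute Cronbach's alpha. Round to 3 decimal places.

Σσ²ᵢ = 1.61 + 1.35 + 0.53 = 3.49
Sum of the distinct covariances = 0.81
σ²_total = 3.49 + 2 × 0.81 = 5.11
α = (k/(k−1))·(1 − Σσ²ᵢ/σ²_total) = (3/2)·(1 − 3.49/5.11) = 0.476

Cronbach's alpha = 0.476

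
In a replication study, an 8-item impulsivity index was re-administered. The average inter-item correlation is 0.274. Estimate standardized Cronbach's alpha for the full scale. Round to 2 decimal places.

Standardized α = k·r̄ / (1 + (k−1)·r̄) = 8 × 0.274 / (1 + 7 × 0.274)
  = 2.1920 / 2.9180 = 0.75

standardized Cronbach's alpha = 0.75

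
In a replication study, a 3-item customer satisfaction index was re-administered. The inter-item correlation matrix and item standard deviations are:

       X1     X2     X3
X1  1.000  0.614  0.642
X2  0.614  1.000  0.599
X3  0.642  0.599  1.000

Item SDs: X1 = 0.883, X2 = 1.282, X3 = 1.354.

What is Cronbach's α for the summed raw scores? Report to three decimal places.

Σσ²ᵢ = 0.883² + 1.282² + 1.354² = 4.2565
Covariances σ_ij = r_ij · s_i · s_j:
  σ(X1,X2) = 0.614 × 0.883 × 1.282 = 0.6951
  σ(X1,X3) = 0.642 × 0.883 × 1.354 = 0.7676
  σ(X2,X3) = 0.599 × 1.282 × 1.354 = 1.0398
σ²_T = Σσ²ᵢ + 2·Σσ_ij = 4.2565 + 2 × 2.5025 = 9.2615
α = (3/2)·(1 − 4.2565/9.2615) = 0.811

α = 0.811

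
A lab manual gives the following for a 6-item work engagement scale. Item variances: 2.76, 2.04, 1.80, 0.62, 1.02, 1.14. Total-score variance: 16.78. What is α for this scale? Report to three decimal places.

Σσᵢ² = 2.76 + 2.04 + 1.80 + 0.62 + 1.02 + 1.14 = 9.38
α = (k/(k−1))·(1 − Σσᵢ²/Var(T)) = (6/5)·(1 − 9.38/16.78) = 0.529

α = 0.529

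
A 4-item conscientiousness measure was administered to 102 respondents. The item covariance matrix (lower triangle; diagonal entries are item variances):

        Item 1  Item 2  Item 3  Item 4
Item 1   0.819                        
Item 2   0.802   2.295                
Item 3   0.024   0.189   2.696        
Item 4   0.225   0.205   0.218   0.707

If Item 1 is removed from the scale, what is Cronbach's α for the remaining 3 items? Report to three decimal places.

Remaining items: Item 2, Item 3, Item 4 (k = 3).
ΣVar(i) = 2.295 + 2.696 + 0.707 = 5.698
Var(T) = 5.698 + 2 × 0.612 = 6.922
α (item deleted) = (3/2)·(1 − 5.698/6.922) = 0.265

Cronbach's α = 0.265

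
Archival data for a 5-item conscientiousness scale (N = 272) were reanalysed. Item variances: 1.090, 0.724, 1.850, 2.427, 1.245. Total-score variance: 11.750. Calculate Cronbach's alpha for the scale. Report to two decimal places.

ΣVar(i) = 1.090 + 0.724 + 1.850 + 2.427 + 1.245 = 7.336
α = (k/(k−1))·(1 − ΣVar(i)/σ²_T) = (5/4)·(1 − 7.336/11.750) = 0.47

Cronbach's alpha = 0.47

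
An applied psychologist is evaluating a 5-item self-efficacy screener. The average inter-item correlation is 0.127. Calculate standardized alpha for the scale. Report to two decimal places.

standardized alpha = 0.42

Standardized α = k·r̄ / (1 + (k−1)·r̄) = 5 × 0.127 / (1 + 4 × 0.127)
  = 0.6350 / 1.5080 = 0.42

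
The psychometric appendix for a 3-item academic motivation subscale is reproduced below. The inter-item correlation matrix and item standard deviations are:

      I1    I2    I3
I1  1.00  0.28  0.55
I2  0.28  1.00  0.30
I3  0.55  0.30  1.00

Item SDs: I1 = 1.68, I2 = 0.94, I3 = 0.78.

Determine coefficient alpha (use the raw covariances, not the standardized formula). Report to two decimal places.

Σσ²ᵢ = 1.68² + 0.94² + 0.78² = 4.3144
Covariances σ_ij = r_ij · s_i · s_j:
  σ(I1,I2) = 0.28 × 1.68 × 0.94 = 0.4422
  σ(I1,I3) = 0.55 × 1.68 × 0.78 = 0.7207
  σ(I2,I3) = 0.30 × 0.94 × 0.78 = 0.2200
σ²_T = Σσ²ᵢ + 2·Σσ_ij = 4.3144 + 2 × 1.3829 = 7.0802
α = (3/2)·(1 − 4.3144/7.0802) = 0.59

α = 0.59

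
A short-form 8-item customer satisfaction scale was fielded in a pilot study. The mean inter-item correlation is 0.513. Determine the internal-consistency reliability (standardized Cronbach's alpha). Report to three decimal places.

Standardized α = k·r̄ / (1 + (k−1)·r̄) = 8 × 0.513 / (1 + 7 × 0.513)
  = 4.1040 / 4.5910 = 0.894

standardized Cronbach's alpha = 0.894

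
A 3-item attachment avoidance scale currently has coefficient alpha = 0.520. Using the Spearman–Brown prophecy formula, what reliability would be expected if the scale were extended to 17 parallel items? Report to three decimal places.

Length factor m = 17/3 = 5.6667
α' = m·α / (1 + (m−1)·α)
   = 17/3 × 0.520 / (1 + (17/3 − 1) × 0.520)
   = 2.9467 / 3.4267 = 0.860

predicted reliability = 0.860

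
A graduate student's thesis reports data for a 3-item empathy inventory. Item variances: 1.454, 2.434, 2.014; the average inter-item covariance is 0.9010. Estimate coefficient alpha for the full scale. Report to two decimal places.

Σσᵢ² = 1.454 + 2.434 + 2.014 = 5.902
Sum of the 3 distinct covariances = 3 × 0.9010 = 2.7030
σ²_total = Σσᵢ² + 2·Σcov = 5.902 + 2 × 2.7030 = 11.3080
α = (3/2)·(1 − 5.902/11.3080) = 0.72

α = 0.72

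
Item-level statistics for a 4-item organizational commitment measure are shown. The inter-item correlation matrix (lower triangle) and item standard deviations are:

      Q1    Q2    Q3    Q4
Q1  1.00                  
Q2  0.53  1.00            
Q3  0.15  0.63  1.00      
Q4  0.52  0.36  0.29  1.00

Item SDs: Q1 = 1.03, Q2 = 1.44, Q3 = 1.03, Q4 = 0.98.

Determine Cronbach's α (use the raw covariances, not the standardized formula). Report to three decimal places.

Σσ²ᵢ = 1.03² + 1.44² + 1.03² + 0.98² = 5.1558
Covariances σ_ij = r_ij · s_i · s_j:
  σ(Q1,Q2) = 0.53 × 1.03 × 1.44 = 0.7861
  σ(Q1,Q3) = 0.15 × 1.03 × 1.03 = 0.1591
  σ(Q1,Q4) = 0.52 × 1.03 × 0.98 = 0.5249
  σ(Q2,Q3) = 0.63 × 1.44 × 1.03 = 0.9344
  σ(Q2,Q4) = 0.36 × 1.44 × 0.98 = 0.5080
  σ(Q3,Q4) = 0.29 × 1.03 × 0.98 = 0.2927
σ²_T = Σσ²ᵢ + 2·Σσ_ij = 5.1558 + 2 × 3.2052 = 11.5662
α = (4/3)·(1 − 5.1558/11.5662) = 0.739

Cronbach's α = 0.739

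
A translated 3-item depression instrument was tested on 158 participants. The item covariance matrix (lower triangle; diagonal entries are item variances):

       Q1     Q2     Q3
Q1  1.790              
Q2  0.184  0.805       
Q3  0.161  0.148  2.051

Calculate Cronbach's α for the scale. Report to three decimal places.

Cronbach's α = 0.263

Σσᵢ² = 1.790 + 0.805 + 2.051 = 4.646
Sum of the distinct covariances = 0.493
total variance = 4.646 + 2 × 0.493 = 5.632
α = (k/(k−1))·(1 − Σσᵢ²/total variance) = (3/2)·(1 − 4.646/5.632) = 0.263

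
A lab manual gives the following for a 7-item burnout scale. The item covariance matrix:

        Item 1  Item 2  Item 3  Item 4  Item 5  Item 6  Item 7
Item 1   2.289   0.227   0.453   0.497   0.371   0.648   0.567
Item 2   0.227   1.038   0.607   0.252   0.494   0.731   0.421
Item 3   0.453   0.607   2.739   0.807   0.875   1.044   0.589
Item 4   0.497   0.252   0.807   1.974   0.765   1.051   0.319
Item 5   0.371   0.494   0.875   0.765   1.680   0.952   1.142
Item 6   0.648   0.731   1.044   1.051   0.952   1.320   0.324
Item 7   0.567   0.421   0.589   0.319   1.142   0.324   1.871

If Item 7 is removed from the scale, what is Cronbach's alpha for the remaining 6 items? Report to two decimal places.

Remaining items: Item 1, Item 2, Item 3, Item 4, Item 5, Item 6 (k = 6).
Σσᵢ² = 2.289 + 1.038 + 2.739 + 1.974 + 1.680 + 1.320 = 11.040
σ²_T = 11.040 + 2 × 9.774 = 30.588
α (item deleted) = (6/5)·(1 − 11.040/30.588) = 0.77

Cronbach's alpha = 0.77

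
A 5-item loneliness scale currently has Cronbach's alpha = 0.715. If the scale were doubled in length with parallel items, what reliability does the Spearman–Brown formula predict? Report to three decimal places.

Length factor m = 2
α' = m·α / (1 + (m−1)·α)
   = 2 × 0.715 / (1 + (2 − 1) × 0.715)
   = 1.4300 / 1.7150 = 0.834

predicted reliability = 0.834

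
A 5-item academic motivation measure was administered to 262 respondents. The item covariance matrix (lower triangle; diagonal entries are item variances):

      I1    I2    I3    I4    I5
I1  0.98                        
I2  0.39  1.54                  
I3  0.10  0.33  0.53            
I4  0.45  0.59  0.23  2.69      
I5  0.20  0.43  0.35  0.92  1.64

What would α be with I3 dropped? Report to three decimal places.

α = 0.620

Remaining items: I1, I2, I4, I5 (k = 4).
Σσᵢ² = 0.98 + 1.54 + 2.69 + 1.64 = 6.85
total variance = 6.85 + 2 × 2.98 = 12.81
α (item deleted) = (4/3)·(1 − 6.85/12.81) = 0.620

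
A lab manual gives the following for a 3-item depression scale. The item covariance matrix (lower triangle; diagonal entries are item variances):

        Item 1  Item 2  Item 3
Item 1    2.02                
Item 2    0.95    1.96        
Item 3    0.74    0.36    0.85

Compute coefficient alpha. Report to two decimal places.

α = 0.69

Σσᵢ² = 2.02 + 1.96 + 0.85 = 4.83
Sum of off-diagonal covariances = 2.05
Var(T) = 4.83 + 2 × 2.05 = 8.93
α = (k/(k−1))·(1 − Σσᵢ²/Var(T)) = (3/2)·(1 − 4.83/8.93) = 0.69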